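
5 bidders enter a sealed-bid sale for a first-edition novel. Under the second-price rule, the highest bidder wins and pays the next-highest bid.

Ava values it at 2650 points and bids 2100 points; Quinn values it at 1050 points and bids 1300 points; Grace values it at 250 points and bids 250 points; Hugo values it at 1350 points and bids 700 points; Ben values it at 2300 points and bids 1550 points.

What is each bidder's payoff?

Ava 1100 points, Quinn 0 points, Grace 0 points, Hugo 0 points, Ben 0 points.

Ordered from highest: Ava 2100 points; Ben 1550 points; Quinn 1300 points; Hugo 700 points; Grace 250 points.
Ava has the top bid and wins; the price is the second-highest bid, 1550 points.
Ava's payoff = 2650 points − 1550 points = 1100 points. All other bidders lose, so their payoff is 0.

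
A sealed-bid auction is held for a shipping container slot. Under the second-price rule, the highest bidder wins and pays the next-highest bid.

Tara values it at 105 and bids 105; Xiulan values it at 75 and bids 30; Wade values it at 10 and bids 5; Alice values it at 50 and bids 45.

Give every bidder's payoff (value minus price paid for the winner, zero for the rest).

Tara 60, Xiulan 0, Wade 0, Alice 0.

Ordered from highest: Tara 105; Alice 45; Xiulan 30; Wade 5.
Tara has the top bid and wins; the price is the second-highest bid, 45.
Tara's payoff = 105 − 45 = 60. All other bidders lose, so their payoff is 0.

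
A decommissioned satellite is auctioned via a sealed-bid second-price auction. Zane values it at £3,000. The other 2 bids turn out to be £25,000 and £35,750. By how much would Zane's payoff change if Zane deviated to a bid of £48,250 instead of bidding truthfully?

-£32,750

The highest competing bid is £35,750.
Bidding truthfully at £3,000: the top bid is £35,750 (a rival), so Zane loses. Payoff = £0.
Bidding £48,250: Zane has the top bid, wins, and pays the second-highest bid £35,750. Payoff = £3,000 − £35,750 = -£32,750.
Change = -£32,750 − £0 = -£32,750.
Deviating from a truthful bid can only lose payoff in a second-price auction — never gain.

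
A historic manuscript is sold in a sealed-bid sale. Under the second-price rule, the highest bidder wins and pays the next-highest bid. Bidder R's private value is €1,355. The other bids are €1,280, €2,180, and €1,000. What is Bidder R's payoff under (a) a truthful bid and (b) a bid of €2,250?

Truthful: €0; alternative: -€825.

The highest competing bid is €2,180.
Bidding truthfully at €1,355: the top bid is €2,180 (a rival), so Bidder R loses. Payoff = €0.
Bidding €2,250: Bidder R has the top bid, wins, and pays the second-highest bid €2,180. Payoff = €1,355 − €2,180 = -€825.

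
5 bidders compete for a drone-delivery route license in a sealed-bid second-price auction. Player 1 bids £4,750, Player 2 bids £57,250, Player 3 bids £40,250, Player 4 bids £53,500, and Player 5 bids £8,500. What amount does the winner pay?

Ranking the bids: Player 2 £57,250; Player 4 £53,500; Player 3 £40,250; Player 5 £8,500; Player 1 £4,750.
Player 2 has the highest bid, so Player 2 wins.
The second-highest bid is £53,500, so that is what Player 2 pays.

£53,500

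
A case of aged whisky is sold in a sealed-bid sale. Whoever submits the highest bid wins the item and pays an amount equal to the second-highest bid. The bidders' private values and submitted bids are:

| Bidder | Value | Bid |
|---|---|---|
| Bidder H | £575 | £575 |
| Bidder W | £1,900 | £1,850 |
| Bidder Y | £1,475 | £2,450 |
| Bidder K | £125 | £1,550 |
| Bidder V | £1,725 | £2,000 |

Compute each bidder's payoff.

Bids in descending order: Bidder Y £2,450; Bidder V £2,000; Bidder W £1,850; Bidder K £1,550; Bidder H £575.
Bidder Y has the top bid and wins; the price is the second-highest bid, £2,000.
Bidder Y's payoff = £1,475 − £2,000 = -£525. All other bidders lose, so their payoff is 0.

Payoffs: Bidder H £0, Bidder W £0, Bidder Y -£525, Bidder K £0, Bidder V £0.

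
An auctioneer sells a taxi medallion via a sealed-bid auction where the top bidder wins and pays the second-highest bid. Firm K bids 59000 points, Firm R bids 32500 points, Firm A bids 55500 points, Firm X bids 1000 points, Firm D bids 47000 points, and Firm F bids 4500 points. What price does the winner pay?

Sorted high to low: Firm K 59000 points, then Firm A 55500 points, then Firm D 47000 points, then Firm R 32500 points, then Firm F 4500 points, then Firm X 1000 points.
Firm K is the highest bidder, so Firm K wins.
Under the second-price rule, the price is the second-highest bid: 55500 points.

The winner pays 55500 points.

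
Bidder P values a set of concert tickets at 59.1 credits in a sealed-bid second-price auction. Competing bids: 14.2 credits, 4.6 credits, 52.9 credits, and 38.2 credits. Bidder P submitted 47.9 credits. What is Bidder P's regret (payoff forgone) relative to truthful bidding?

6.2 credits

The highest competing bid is 52.9 credits.
Bidding truthfully at 59.1 credits: Bidder P has the top bid, wins, and pays the second-highest bid 52.9 credits. Payoff = 59.1 credits − 52.9 credits = 6.2 credits.
Bidding 47.9 credits: the top bid is 52.9 credits (a rival), so Bidder P loses. Payoff = 0.0 credits.
Regret = truthful payoff − actual payoff = 6.2 credits − 0.0 credits = 6.2 credits.
Deviating from a truthful bid can only lose payoff in a second-price auction — never gain.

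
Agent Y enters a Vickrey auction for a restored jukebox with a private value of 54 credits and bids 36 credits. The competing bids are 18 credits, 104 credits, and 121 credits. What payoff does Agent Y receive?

0 credits

Highest competing bid: 121 credits.
Agent Y's bid 36 credits is not the highest, so Agent Y loses, pays nothing, and earns zero payoff.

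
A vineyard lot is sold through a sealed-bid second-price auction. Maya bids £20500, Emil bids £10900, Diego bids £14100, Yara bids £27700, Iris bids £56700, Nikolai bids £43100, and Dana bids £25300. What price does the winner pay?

Ranking the bids: Iris £56700, then Nikolai £43100, then Yara £27700, then Dana £25300, then Maya £20500, then Diego £14100, then Emil £10900.
Iris has the highest bid, so Iris wins.
The second-highest bid is £43100, so that is what Iris pays.

£43100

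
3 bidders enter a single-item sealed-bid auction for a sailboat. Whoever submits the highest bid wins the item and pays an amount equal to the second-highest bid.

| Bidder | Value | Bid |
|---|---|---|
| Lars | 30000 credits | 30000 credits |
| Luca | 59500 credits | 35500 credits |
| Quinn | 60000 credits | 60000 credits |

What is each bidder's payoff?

Lars 0 credits, Luca 0 credits, Quinn 24500 credits.

Bids in descending order: Quinn 60000 credits, then Luca 35500 credits, then Lars 30000 credits.
Quinn has the top bid and wins; the price is the second-highest bid, 35500 credits.
Quinn's payoff = 60000 credits − 35500 credits = 24500 credits. All other bidders lose, so their payoff is 0.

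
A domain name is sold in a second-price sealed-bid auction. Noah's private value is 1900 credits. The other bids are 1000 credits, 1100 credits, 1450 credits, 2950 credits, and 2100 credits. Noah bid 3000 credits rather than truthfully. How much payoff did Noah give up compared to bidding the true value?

1050 credits

The highest competing bid is 2950 credits.
Bidding truthfully at 1900 credits: the top bid is 2950 credits (a rival), so Noah loses. Payoff = 0 credits.
Bidding 3000 credits: Noah has the top bid, wins, and pays the second-highest bid 2950 credits. Payoff = 1900 credits − 2950 credits = -1050 credits.
Regret = truthful payoff − actual payoff = 0 credits − -1050 credits = 1050 credits.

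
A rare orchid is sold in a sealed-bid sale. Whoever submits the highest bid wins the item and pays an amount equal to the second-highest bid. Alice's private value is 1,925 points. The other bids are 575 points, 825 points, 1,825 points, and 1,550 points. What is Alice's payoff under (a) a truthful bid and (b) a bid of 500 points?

The highest competing bid is 1,825 points.
Bidding truthfully at 1,925 points: Alice has the top bid, wins, and pays the second-highest bid 1,825 points. Payoff = 1,925 points − 1,825 points = 100 points.
Bidding 500 points: the top bid is 1,825 points (a rival), so Alice loses. Payoff = 0 points.

(a) 100 points  (b) 0 points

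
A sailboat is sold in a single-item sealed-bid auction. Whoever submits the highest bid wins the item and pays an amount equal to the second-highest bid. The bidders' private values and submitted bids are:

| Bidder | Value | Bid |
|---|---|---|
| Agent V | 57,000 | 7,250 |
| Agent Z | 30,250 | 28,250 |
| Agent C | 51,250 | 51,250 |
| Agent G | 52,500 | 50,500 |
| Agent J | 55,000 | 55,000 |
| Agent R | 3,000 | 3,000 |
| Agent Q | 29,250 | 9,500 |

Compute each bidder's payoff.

Ordered from highest: Agent J 55,000; Agent C 51,250; Agent G 50,500; Agent Z 28,250; Agent Q 9,500; Agent V 7,250; Agent R 3,000.
Agent J has the top bid and wins; the price is the second-highest bid, 51,250.
Agent J's payoff = 55,000 − 51,250 = 3,750. All other bidders lose, so their payoff is 0.

Payoffs: Agent V 0, Agent Z 0, Agent C 0, Agent G 0, Agent J 3,750, Agent R 0, Agent Q 0.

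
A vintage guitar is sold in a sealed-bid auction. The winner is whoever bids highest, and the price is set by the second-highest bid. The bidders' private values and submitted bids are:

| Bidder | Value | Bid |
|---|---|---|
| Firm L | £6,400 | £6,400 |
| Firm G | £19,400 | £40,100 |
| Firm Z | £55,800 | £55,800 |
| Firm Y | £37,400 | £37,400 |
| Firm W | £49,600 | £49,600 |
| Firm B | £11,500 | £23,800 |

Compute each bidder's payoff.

Firm L £0, Firm G £0, Firm Z £6,200, Firm Y £0, Firm W £0, Firm B £0.

Ordered from highest: Firm Z £55,800; Firm W £49,600; Firm G £40,100; Firm Y £37,400; Firm B £23,800; Firm L £6,400.
Firm Z has the top bid and wins; the price is the second-highest bid, £49,600.
Firm Z's payoff = £55,800 − £49,600 = £6,200. All other bidders lose, so their payoff is 0.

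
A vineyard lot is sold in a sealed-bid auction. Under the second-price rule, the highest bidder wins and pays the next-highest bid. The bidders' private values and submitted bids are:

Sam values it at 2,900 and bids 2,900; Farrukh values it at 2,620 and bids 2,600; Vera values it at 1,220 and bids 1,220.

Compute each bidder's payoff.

Sam 300, Farrukh 0, Vera 0.

Ranking the bids: Sam 2,900; Farrukh 2,600; Vera 1,220.
Sam has the top bid and wins; the price is the second-highest bid, 2,600.
Sam's payoff = 2,900 − 2,600 = 300. All other bidders lose, so their payoff is 0.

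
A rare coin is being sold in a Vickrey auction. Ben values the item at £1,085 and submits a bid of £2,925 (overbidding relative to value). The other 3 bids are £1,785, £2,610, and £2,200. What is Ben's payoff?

Payoff = -£1,525.

Highest competing bid: £2,610.
Ben's bid £2,925 is the highest overall, so Ben wins and pays the second-highest bid, £2,610.
Payoff = value − price = £1,085 − £2,610 = -£1,525.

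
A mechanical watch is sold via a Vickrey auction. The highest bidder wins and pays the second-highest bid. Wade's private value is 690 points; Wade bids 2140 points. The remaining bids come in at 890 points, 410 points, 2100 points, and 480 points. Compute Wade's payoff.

Highest competing bid: 2100 points.
Wade's bid 2140 points is the highest overall, so Wade wins and pays the second-highest bid, 2100 points.
Payoff = value − price = 690 points − 2100 points = -1410 points.
Overbidding won the item at a price above value — truthful bidding would have avoided this loss.

Payoff = -1410 points.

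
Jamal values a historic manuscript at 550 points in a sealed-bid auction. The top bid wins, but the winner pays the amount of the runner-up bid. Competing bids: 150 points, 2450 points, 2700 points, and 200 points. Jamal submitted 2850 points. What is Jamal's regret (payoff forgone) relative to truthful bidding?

The highest competing bid is 2700 points.
Bidding truthfully at 550 points: the top bid is 2700 points (a rival), so Jamal loses. Payoff = 0 points.
Bidding 2850 points: Jamal has the top bid, wins, and pays the second-highest bid 2700 points. Payoff = 550 points − 2700 points = -2150 points.
Regret = truthful payoff − actual payoff = 0 points − -2150 points = 2150 points.
Deviating from a truthful bid can only lose payoff in a second-price auction — never gain.

Payoff forgone: 2150 points.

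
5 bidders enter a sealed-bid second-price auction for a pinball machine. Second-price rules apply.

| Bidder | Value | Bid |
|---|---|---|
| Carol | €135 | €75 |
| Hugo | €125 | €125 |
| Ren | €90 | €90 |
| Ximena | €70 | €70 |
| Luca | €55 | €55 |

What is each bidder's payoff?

Payoffs: Carol €0, Hugo €35, Ren €0, Ximena €0, Luca €0.

Sorted high to low: Hugo €125; Ren €90; Carol €75; Ximena €70; Luca €55.
Hugo has the top bid and wins; the price is the second-highest bid, €90.
Hugo's payoff = €125 − €90 = €35. All other bidders lose, so their payoff is 0.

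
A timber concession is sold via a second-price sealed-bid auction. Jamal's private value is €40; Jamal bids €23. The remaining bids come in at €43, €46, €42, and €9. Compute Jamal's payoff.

€0

Highest competing bid: €46.
Jamal's bid €23 is not the highest, so Jamal loses, pays nothing, and earns zero payoff.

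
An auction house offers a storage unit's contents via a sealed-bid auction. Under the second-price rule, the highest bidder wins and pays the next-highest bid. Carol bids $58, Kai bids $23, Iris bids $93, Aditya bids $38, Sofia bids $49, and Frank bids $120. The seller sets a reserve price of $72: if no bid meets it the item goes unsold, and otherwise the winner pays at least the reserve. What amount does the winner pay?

Price paid: $93.

Sorted high to low: Frank $120, then Iris $93, then Carol $58, then Sofia $49, then Aditya $38, then Kai $23.
Frank has the highest bid, so Frank wins.
The second-highest bid is $93, which exceeds the reserve, so that sets the price.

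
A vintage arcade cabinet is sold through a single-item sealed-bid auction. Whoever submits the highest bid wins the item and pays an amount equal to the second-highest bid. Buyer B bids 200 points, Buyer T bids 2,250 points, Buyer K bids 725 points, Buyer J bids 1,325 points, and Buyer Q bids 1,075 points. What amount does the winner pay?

Ordered from highest: Buyer T 2,250 points > Buyer J 1,325 points > Buyer Q 1,075 points > Buyer K 725 points > Buyer B 200 points.
Buyer T has the highest bid, so Buyer T wins.
The second-highest bid is 1,325 points, so that is what Buyer T pays.

Price paid: 1,325 points.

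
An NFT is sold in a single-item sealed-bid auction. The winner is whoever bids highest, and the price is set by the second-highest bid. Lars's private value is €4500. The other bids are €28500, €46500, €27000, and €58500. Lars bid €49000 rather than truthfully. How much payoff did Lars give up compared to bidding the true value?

Payoff forgone: €0.

The highest competing bid is €58500.
Bidding truthfully at €4500: the top bid is €58500 (a rival), so Lars loses. Payoff = €0.
Bidding €49000: the top bid is €58500 (a rival), so Lars loses. Payoff = €0.
Regret = truthful payoff − actual payoff = €0 − €0 = €0.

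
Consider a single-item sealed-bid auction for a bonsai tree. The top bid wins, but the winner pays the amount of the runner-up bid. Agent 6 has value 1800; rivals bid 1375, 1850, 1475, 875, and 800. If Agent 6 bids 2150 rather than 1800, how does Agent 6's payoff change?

The highest competing bid is 1850.
Bidding truthfully at 1800: the top bid is 1850 (a rival), so Agent 6 loses. Payoff = 0.
Bidding 2150: Agent 6 has the top bid, wins, and pays the second-highest bid 1850. Payoff = 1800 − 1850 = -50.
Change = -50 − 0 = -50.

Payoff change: -50.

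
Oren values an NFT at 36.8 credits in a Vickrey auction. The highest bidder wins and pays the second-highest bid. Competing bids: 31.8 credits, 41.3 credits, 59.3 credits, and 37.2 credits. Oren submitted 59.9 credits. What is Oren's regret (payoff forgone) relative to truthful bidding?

The highest competing bid is 59.3 credits.
Bidding truthfully at 36.8 credits: the top bid is 59.3 credits (a rival), so Oren loses. Payoff = 0.0 credits.
Bidding 59.9 credits: Oren has the top bid, wins, and pays the second-highest bid 59.3 credits. Payoff = 36.8 credits − 59.3 credits = -22.5 credits.
Regret = truthful payoff − actual payoff = 0.0 credits − -22.5 credits = 22.5 credits.

Payoff forgone: 22.5 credits.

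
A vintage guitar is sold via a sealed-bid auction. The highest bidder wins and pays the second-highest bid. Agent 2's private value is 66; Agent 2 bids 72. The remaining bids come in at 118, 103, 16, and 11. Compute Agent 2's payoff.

The bidder's payoff: 0.

Highest competing bid: 118.
Agent 2's bid 72 is not the highest, so Agent 2 loses, pays nothing, and earns zero payoff.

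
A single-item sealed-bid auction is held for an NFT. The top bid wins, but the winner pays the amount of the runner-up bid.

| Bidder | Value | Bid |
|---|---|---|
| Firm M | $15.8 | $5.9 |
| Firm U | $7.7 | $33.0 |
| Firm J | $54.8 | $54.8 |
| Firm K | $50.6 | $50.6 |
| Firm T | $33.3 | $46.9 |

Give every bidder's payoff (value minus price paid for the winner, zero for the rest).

Ranking the bids: Firm J $54.8; Firm K $50.6; Firm T $46.9; Firm U $33.0; Firm M $5.9.
Firm J has the top bid and wins; the price is the second-highest bid, $50.6.
Firm J's payoff = $54.8 − $50.6 = $4.2. All other bidders lose, so their payoff is 0.

Payoffs: Firm M $0.0, Firm U $0.0, Firm J $4.2, Firm K $0.0, Firm T $0.0.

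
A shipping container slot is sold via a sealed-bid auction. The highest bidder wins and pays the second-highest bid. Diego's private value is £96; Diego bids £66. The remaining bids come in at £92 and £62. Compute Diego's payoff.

Payoff = £0.

Highest competing bid: £92.
Diego's bid £66 is not the highest, so Diego loses, pays nothing, and earns zero payoff.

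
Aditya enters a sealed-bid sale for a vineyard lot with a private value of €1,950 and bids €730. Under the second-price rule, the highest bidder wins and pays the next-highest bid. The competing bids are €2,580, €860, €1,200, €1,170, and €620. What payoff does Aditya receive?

Aditya's payoff: €0.

Highest competing bid: €2,580.
Aditya's bid €730 is not the highest, so Aditya loses, pays nothing, and earns zero payoff.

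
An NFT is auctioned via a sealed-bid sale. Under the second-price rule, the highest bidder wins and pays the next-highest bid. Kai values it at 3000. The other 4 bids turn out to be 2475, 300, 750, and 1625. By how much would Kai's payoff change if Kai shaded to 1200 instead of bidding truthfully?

Change in payoff: -525.

The highest competing bid is 2475.
Bidding truthfully at 3000: Kai has the top bid, wins, and pays the second-highest bid 2475. Payoff = 3000 − 2475 = 525.
Bidding 1200: the top bid is 2475 (a rival), so Kai loses. Payoff = 0.
Change = 0 − 525 = -525.
Deviating from a truthful bid can only lose payoff in a second-price auction — never gain.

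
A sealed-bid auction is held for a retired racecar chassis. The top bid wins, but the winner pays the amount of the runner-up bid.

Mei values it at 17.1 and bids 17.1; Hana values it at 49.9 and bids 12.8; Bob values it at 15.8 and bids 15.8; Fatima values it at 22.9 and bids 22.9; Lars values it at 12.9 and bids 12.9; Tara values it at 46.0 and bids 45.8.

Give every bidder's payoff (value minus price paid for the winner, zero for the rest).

Bids in descending order: Tara 45.8 > Fatima 22.9 > Mei 17.1 > Bob 15.8 > Lars 12.9 > Hana 12.8.
Tara has the top bid and wins; the price is the second-highest bid, 22.9.
Tara's payoff = 46.0 − 22.9 = 23.1. All other bidders lose, so their payoff is 0.

Mei 0.0, Hana 0.0, Bob 0.0, Fatima 0.0, Lars 0.0, Tara 23.1.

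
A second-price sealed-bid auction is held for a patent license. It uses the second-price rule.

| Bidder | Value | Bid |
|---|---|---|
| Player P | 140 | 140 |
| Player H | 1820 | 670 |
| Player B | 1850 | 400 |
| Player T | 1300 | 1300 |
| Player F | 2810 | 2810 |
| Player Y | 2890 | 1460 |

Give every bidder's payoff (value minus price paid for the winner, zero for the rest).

Payoffs: Player P 0, Player H 0, Player B 0, Player T 0, Player F 1350, Player Y 0.

Sorted high to low: Player F 2810; Player Y 1460; Player T 1300; Player H 670; Player B 400; Player P 140.
Player F has the top bid and wins; the price is the second-highest bid, 1460.
Player F's payoff = 2810 − 1460 = 1350. All other bidders lose, so their payoff is 0.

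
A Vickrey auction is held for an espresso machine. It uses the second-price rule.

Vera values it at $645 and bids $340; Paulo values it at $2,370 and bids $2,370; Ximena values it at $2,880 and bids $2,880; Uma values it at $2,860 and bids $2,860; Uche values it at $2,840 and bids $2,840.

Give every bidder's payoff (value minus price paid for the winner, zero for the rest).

Bids in descending order: Ximena $2,880 > Uma $2,860 > Uche $2,840 > Paulo $2,370 > Vera $340.
Ximena has the top bid and wins; the price is the second-highest bid, $2,860.
Ximena's payoff = $2,880 − $2,860 = $20. All other bidders lose, so their payoff is 0.

Payoffs: Vera $0, Paulo $0, Ximena $20, Uma $0, Uche $0.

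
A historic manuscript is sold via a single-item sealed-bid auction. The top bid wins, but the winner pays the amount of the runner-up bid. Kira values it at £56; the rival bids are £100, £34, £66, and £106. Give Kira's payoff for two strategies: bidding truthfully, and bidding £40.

The highest competing bid is £106.
Bidding truthfully at £56: the top bid is £106 (a rival), so Kira loses. Payoff = £0.
Bidding £40: the top bid is £106 (a rival), so Kira loses. Payoff = £0.
The bid only affects whether you win, not the price — here both bids land on the same side of the top rival bid, so the deviation is payoff-neutral.

Truthful: £0; alternative: £0.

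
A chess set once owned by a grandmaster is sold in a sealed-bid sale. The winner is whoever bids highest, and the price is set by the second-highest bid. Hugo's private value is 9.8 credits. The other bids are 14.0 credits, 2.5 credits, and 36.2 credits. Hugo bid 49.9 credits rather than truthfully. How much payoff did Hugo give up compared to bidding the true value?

The highest competing bid is 36.2 credits.
Bidding truthfully at 9.8 credits: the top bid is 36.2 credits (a rival), so Hugo loses. Payoff = 0.0 credits.
Bidding 49.9 credits: Hugo has the top bid, wins, and pays the second-highest bid 36.2 credits. Payoff = 9.8 credits − 36.2 credits = -26.4 credits.
Regret = truthful payoff − actual payoff = 0.0 credits − -26.4 credits = 26.4 credits.

26.4 credits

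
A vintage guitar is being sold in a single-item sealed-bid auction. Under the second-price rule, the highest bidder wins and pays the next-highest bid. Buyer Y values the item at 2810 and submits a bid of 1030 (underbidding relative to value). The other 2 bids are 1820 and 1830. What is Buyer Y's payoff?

0

Highest competing bid: 1830.
Buyer Y's bid 1030 is not the highest, so Buyer Y loses, pays nothing, and earns zero payoff.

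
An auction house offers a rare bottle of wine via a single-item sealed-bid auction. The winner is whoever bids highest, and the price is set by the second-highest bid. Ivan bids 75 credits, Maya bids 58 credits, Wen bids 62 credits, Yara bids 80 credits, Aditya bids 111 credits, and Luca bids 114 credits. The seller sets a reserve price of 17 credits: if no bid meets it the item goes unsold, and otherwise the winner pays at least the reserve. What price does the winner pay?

Bids in descending order: Luca 114 credits > Aditya 111 credits > Yara 80 credits > Ivan 75 credits > Wen 62 credits > Maya 58 credits.
Luca has the highest bid, so Luca wins.
The second-highest bid is 111 credits, which exceeds the reserve, so that sets the price.

Price paid: 111 credits.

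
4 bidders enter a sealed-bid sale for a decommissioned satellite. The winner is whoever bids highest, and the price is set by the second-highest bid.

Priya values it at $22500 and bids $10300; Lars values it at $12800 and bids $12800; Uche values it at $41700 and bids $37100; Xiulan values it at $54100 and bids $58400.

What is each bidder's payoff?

Bids in descending order: Xiulan $58400 > Uche $37100 > Lars $12800 > Priya $10300.
Xiulan has the top bid and wins; the price is the second-highest bid, $37100.
Xiulan's payoff = $54100 − $37100 = $17000. All other bidders lose, so their payoff is 0.

Payoffs: Priya $0, Lars $0, Uche $0, Xiulan $17000.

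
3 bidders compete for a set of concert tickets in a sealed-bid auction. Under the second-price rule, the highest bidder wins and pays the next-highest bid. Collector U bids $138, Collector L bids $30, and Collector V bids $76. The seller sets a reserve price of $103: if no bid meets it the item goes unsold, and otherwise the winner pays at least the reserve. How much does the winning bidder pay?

$103

Bids in descending order: Collector U $138, then Collector V $76, then Collector L $30.
Collector U has the highest bid, so Collector U wins.
The second-highest bid is $76, but the reserve $103 is higher, so the price is the reserve.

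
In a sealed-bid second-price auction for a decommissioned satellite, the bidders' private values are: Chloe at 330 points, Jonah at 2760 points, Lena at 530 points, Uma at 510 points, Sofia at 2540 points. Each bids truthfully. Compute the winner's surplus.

Surplus = 220 points.

Ranking the bids: Jonah 2760 points > Sofia 2540 points > Lena 530 points > Uma 510 points > Chloe 330 points.
Jonah wins with the top bid and pays the second-highest, 2540 points.
Surplus = 2760 points − 2540 points = 220 points.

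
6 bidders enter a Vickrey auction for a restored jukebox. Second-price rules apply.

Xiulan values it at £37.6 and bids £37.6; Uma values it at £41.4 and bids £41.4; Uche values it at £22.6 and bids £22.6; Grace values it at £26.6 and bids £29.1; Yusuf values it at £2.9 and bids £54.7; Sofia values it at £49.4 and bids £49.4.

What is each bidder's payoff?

Payoffs: Xiulan £0.0, Uma £0.0, Uche £0.0, Grace £0.0, Yusuf -£46.5, Sofia £0.0.

Ranking the bids: Yusuf £54.7 > Sofia £49.4 > Uma £41.4 > Xiulan £37.6 > Grace £29.1 > Uche £22.6.
Yusuf has the top bid and wins; the price is the second-highest bid, £49.4.
Yusuf's payoff = £2.9 − £49.4 = -£46.5. All other bidders lose, so their payoff is 0.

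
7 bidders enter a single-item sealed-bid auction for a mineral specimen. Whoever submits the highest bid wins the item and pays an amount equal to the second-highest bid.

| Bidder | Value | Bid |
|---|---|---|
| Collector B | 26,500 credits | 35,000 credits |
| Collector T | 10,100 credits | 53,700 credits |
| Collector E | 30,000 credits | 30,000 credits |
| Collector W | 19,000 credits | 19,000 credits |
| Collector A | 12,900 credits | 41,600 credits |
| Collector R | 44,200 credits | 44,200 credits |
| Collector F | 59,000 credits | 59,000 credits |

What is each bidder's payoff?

Ordered from highest: Collector F 59,000 credits, then Collector T 53,700 credits, then Collector R 44,200 credits, then Collector A 41,600 credits, then Collector B 35,000 credits, then Collector E 30,000 credits, then Collector W 19,000 credits.
Collector F has the top bid and wins; the price is the second-highest bid, 53,700 credits.
Collector F's payoff = 59,000 credits − 53,700 credits = 5,300 credits. All other bidders lose, so their payoff is 0.

Payoffs: Collector B 0 credits, Collector T 0 credits, Collector E 0 credits, Collector W 0 credits, Collector A 0 credits, Collector R 0 credits, Collector F 5,300 credits.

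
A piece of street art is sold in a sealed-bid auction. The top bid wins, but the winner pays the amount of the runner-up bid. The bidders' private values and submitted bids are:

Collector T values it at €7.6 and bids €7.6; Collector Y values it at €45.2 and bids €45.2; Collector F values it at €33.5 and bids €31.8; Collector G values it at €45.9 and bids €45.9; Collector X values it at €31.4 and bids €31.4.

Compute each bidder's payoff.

Ranking the bids: Collector G €45.9; Collector Y €45.2; Collector F €31.8; Collector X €31.4; Collector T €7.6.
Collector G has the top bid and wins; the price is the second-highest bid, €45.2.
Collector G's payoff = €45.9 − €45.2 = €0.7. All other bidders lose, so their payoff is 0.

Collector T €0.0, Collector Y €0.0, Collector F €0.0, Collector G €0.7, Collector X €0.0.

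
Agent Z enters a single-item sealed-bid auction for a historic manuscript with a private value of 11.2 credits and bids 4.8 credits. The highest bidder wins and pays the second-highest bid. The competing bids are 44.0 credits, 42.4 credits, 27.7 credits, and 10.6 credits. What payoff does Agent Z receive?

Highest competing bid: 44.0 credits.
Agent Z's bid 4.8 credits is not the highest, so Agent Z loses, pays nothing, and earns zero payoff.

0.0 credits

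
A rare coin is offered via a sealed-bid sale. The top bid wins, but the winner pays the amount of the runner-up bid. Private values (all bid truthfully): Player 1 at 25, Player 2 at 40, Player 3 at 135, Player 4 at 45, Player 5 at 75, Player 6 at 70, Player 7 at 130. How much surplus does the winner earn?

Winner's surplus: 5.

Bids in descending order: Player 3 135, then Player 7 130, then Player 5 75, then Player 6 70, then Player 4 45, then Player 2 40, then Player 1 25.
Player 3 wins with the top bid and pays the second-highest, 130.
Surplus = 135 − 130 = 5.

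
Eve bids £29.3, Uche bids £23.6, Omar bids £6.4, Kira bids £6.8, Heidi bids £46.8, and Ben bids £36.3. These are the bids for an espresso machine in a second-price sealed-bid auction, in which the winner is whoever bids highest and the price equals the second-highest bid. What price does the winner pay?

Bids in descending order: Heidi £46.8 > Ben £36.3 > Eve £29.3 > Uche £23.6 > Kira £6.8 > Omar £6.4.
Heidi is the highest bidder, so Heidi wins.
Under the second-price rule, the price is the second-highest bid: £36.3.

Price paid: £36.3.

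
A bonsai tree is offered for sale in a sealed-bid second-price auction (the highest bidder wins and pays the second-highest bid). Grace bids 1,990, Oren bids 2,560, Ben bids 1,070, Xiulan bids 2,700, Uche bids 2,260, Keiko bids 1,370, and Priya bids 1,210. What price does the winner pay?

Bids in descending order: Xiulan 2,700 > Oren 2,560 > Uche 2,260 > Grace 1,990 > Keiko 1,370 > Priya 1,210 > Ben 1,070.
Xiulan is the highest bidder, so Xiulan wins.
Under the second-price rule, the price is the second-highest bid: 2,560.

The winner pays 2,560.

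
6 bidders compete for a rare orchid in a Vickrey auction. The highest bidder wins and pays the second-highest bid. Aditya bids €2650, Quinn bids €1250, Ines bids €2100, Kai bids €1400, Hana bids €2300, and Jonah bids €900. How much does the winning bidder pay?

€2300

Ordered from highest: Aditya €2650, then Hana €2300, then Ines €2100, then Kai €1400, then Quinn €1250, then Jonah €900.
Aditya has the highest bid, so Aditya wins.
The second-highest bid is €2300, so that is what Aditya pays.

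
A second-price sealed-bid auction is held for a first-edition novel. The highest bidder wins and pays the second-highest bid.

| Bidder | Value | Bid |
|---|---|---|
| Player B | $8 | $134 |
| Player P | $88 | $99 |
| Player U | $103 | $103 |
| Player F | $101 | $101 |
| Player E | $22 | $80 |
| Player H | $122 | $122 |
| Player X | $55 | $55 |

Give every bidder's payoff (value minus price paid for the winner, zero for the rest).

Ranking the bids: Player B $134, then Player H $122, then Player U $103, then Player F $101, then Player P $99, then Player E $80, then Player X $55.
Player B has the top bid and wins; the price is the second-highest bid, $122.
Player B's payoff = $8 − $122 = -$114. All other bidders lose, so their payoff is 0.

Payoffs: Player B -$114, Player P $0, Player U $0, Player F $0, Player E $0, Player H $0, Player X $0.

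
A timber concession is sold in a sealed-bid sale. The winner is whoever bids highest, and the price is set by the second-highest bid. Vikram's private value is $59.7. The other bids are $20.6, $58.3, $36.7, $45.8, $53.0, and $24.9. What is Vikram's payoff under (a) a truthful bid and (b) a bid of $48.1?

(a) $1.4  (b) $0.0

The highest competing bid is $58.3.
Bidding truthfully at $59.7: Vikram has the top bid, wins, and pays the second-highest bid $58.3. Payoff = $59.7 − $58.3 = $1.4.
Bidding $48.1: the top bid is $58.3 (a rival), so Vikram loses. Payoff = $0.0.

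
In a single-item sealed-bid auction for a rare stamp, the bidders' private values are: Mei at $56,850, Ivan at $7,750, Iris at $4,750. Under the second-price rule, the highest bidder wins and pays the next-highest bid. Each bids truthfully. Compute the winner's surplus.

Winner's surplus: $49,100.

Sorted high to low: Mei $56,850; Ivan $7,750; Iris $4,750.
Mei wins with the top bid and pays the second-highest, $7,750.
Surplus = $56,850 − $7,750 = $49,100.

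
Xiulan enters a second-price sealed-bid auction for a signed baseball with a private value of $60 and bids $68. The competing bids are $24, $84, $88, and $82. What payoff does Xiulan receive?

Xiulan's payoff: $0.

Highest competing bid: $88.
Xiulan's bid $68 is not the highest, so Xiulan loses, pays nothing, and earns zero payoff.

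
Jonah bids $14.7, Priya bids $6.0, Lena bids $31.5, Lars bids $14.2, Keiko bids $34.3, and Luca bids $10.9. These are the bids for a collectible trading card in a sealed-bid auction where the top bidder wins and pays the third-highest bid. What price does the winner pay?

Bids in descending order: Keiko $34.3 > Lena $31.5 > Jonah $14.7 > Lars $14.2 > Luca $10.9 > Priya $6.0.
Keiko is the highest bidder, so Keiko wins.
Under the third-price rule, the price is the third-highest bid: $14.7.

Price paid: $14.7.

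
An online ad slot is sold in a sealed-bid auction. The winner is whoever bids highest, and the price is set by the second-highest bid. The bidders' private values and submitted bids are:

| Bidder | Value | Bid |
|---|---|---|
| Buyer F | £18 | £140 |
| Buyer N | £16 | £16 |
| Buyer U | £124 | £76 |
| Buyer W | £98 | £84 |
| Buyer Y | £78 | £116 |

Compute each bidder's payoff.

Payoffs: Buyer F -£98, Buyer N £0, Buyer U £0, Buyer W £0, Buyer Y £0.

Sorted high to low: Buyer F £140, then Buyer Y £116, then Buyer W £84, then Buyer U £76, then Buyer N £16.
Buyer F has the top bid and wins; the price is the second-highest bid, £116.
Buyer F's payoff = £18 − £116 = -£98. All other bidders lose, so their payoff is 0.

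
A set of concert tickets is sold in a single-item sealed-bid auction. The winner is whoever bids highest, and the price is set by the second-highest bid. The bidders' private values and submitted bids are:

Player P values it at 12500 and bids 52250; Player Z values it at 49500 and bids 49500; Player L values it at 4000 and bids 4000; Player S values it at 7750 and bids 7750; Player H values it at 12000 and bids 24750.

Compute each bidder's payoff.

Player P -37000, Player Z 0, Player L 0, Player S 0, Player H 0.

Ranking the bids: Player P 52250; Player Z 49500; Player H 24750; Player S 7750; Player L 4000.
Player P has the top bid and wins; the price is the second-highest bid, 49500.
Player P's payoff = 12500 − 49500 = -37000. All other bidders lose, so their payoff is 0.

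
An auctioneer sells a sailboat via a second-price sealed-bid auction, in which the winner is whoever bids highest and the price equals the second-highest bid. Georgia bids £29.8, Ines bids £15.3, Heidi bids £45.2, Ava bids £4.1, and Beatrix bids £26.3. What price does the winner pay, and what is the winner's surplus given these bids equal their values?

Ranking the bids: Heidi £45.2, then Georgia £29.8, then Beatrix £26.3, then Ines £15.3, then Ava £4.1.
Heidi is the highest bidder, so Heidi wins.
Under the second-price rule, the price is the second-highest bid: £29.8.
Surplus = £45.2 − £29.8 = £15.4.

Price £29.8; surplus £15.4.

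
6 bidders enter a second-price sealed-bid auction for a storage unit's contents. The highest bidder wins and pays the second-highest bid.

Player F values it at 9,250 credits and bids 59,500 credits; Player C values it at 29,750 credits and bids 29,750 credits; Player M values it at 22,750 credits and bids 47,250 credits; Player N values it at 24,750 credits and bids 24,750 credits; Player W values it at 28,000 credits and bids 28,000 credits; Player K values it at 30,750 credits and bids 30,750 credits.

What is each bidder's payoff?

Player F -38,000 credits, Player C 0 credits, Player M 0 credits, Player N 0 credits, Player W 0 credits, Player K 0 credits.

Ranking the bids: Player F 59,500 credits; Player M 47,250 credits; Player K 30,750 credits; Player C 29,750 credits; Player W 28,000 credits; Player N 24,750 credits.
Player F has the top bid and wins; the price is the second-highest bid, 47,250 credits.
Player F's payoff = 9,250 credits − 47,250 credits = -38,000 credits. All other bidders lose, so their payoff is 0.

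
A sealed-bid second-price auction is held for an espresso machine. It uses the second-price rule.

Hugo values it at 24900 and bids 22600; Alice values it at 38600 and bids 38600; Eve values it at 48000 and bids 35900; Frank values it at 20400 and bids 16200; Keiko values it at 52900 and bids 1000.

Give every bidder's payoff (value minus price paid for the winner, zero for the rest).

Payoffs: Hugo 0, Alice 2700, Eve 0, Frank 0, Keiko 0.

Ordered from highest: Alice 38600, then Eve 35900, then Hugo 22600, then Frank 16200, then Keiko 1000.
Alice has the top bid and wins; the price is the second-highest bid, 35900.
Alice's payoff = 38600 − 35900 = 2700. All other bidders lose, so their payoff is 0.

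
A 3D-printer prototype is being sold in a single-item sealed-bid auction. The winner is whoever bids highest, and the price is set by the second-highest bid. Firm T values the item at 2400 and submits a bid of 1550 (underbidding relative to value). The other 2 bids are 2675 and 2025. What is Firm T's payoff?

Highest competing bid: 2675.
Firm T's bid 1550 is not the highest, so Firm T loses, pays nothing, and earns zero payoff.

Firm T's payoff: 0.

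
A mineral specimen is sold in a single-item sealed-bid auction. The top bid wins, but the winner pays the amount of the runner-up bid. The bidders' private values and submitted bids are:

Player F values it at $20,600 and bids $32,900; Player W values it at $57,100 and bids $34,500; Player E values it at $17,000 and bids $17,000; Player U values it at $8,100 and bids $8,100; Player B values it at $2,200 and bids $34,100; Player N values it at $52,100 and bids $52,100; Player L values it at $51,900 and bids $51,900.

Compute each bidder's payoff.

Player F $0, Player W $0, Player E $0, Player U $0, Player B $0, Player N $200, Player L $0.

Bids in descending order: Player N $52,100; Player L $51,900; Player W $34,500; Player B $34,100; Player F $32,900; Player E $17,000; Player U $8,100.
Player N has the top bid and wins; the price is the second-highest bid, $51,900.
Player N's payoff = $52,100 − $51,900 = $200. All other bidders lose, so their payoff is 0.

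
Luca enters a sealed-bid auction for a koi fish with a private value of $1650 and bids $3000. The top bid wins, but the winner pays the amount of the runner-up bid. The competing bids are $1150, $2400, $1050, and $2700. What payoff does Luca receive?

Highest competing bid: $2700.
Luca's bid $3000 is the highest overall, so Luca wins and pays the second-highest bid, $2700.
Payoff = value − price = $1650 − $2700 = -$1050.
Overbidding won the item at a price above value — truthful bidding would have avoided this loss.

Luca's payoff: -$1050.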